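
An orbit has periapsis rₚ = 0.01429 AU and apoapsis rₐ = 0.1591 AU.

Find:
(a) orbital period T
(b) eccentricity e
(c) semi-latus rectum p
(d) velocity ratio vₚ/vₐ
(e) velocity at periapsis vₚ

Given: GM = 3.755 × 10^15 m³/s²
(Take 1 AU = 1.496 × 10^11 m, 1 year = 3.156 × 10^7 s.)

Convert to SI: rₚ = 0.01429 AU = 2.13778e+09 m; rₐ = 0.1591 AU = 2.38014e+10 m.
(a) With a = (rₚ + rₐ)/2 = 1.29696e+10 m, T = 2π √(a³/GM) = 2π √((1.29696e+10)³/3.755e+15) s ≈ 1.514e+08 s
(b) e = (rₐ − rₚ)/(rₐ + rₚ) = (2.38014e+10 − 2.13778e+09)/(2.38014e+10 + 2.13778e+09) ≈ 0.8352
(c) From a = (rₚ + rₐ)/2 = 1.29696e+10 m and e = (rₐ − rₚ)/(rₐ + rₚ) = 0.835169, p = a(1 − e²) = 1.29696e+10 · (1 − (0.835169)²) ≈ 3.923e+09 m
(d) Conservation of angular momentum (rₚvₚ = rₐvₐ) gives vₚ/vₐ = rₐ/rₚ = 2.38014e+10/2.13778e+09 ≈ 11.13
(e) With a = (rₚ + rₐ)/2 = 1.29696e+10 m, vₚ = √(GM (2/rₚ − 1/a)) = √(3.755e+15 · (2/2.13778e+09 − 1/1.29696e+10)) m/s ≈ 1795 m/s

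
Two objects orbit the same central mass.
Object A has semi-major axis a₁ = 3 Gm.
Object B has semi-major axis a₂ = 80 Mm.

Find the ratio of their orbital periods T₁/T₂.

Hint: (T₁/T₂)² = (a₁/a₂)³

Convert to SI: a₁ = 3 Gm = 3e+09 m; a₂ = 80 Mm = 8e+07 m.
From Kepler's third law, (T₁/T₂)² = (a₁/a₂)³, so T₁/T₂ = (a₁/a₂)^(3/2).
a₁/a₂ = 3e+09 / 8e+07 = 37.5.
T₁/T₂ = (37.5)^(3/2) ≈ 229.6.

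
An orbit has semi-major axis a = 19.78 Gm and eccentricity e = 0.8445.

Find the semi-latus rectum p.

Convert to SI: a = 19.78 Gm = 1.978e+10 m.
p = a (1 − e²).
p = 1.978e+10 · (1 − (0.8445)²) = 1.978e+10 · 0.28682 ≈ 5.673e+09 m = 5.673 Gm.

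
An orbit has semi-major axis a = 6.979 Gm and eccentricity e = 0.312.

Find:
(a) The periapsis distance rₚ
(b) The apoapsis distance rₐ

Convert to SI: a = 6.979 Gm = 6.979e+09 m.
(a) rₚ = a(1 − e) = 6.979e+09 · (1 − 0.312) = 6.979e+09 · 0.688 ≈ 4.802e+09 m = 4.802 Gm.
(b) rₐ = a(1 + e) = 6.979e+09 · (1 + 0.312) = 6.979e+09 · 1.312 ≈ 9.156e+09 m = 9.156 Gm.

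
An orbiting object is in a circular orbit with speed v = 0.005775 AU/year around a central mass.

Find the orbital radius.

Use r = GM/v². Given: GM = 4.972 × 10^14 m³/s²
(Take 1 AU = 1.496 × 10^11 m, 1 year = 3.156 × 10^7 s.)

Convert to SI: v = 0.005775 AU/year = 27.3745 m/s.
For a circular orbit, v² = GM / r, so r = GM / v².
r = 4.972e+14 / (27.3745)² m ≈ 6.635e+11 m = 4.435 AU.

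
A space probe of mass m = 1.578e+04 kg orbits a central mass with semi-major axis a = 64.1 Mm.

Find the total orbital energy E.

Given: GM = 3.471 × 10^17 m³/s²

Convert to SI: a = 64.1 Mm = 6.41e+07 m.
E = −GMm / (2a).
E = −3.471e+17 · 1.578e+04 / (2 · 6.41e+07) J ≈ -4.272e+13 J = -42.72 TJ.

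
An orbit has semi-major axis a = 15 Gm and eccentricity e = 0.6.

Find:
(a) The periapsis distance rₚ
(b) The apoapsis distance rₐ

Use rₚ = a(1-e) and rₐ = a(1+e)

Convert to SI: a = 15 Gm = 1.5e+10 m.
(a) rₚ = a(1 − e) = 1.5e+10 · (1 − 0.6) = 1.5e+10 · 0.4 ≈ 6e+09 m = 6 Gm.
(b) rₐ = a(1 + e) = 1.5e+10 · (1 + 0.6) = 1.5e+10 · 1.6 ≈ 2.4e+10 m = 24 Gm.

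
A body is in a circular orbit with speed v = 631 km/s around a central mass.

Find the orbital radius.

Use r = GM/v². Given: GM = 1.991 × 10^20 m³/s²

Convert to SI: v = 631 km/s = 631000 m/s.
For a circular orbit, v² = GM / r, so r = GM / v².
r = 1.991e+20 / (631000)² m ≈ 5e+08 m = 500 Mm.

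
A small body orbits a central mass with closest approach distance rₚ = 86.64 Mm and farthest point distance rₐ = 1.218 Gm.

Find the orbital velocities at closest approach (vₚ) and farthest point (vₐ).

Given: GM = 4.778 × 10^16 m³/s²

Convert to SI: rₚ = 86.64 Mm = 8.664e+07 m; rₐ = 1.218 Gm = 1.218e+09 m.
Use the vis-viva equation v² = GM(2/r − 1/a) with a = (rₚ + rₐ)/2 = (8.664e+07 + 1.218e+09)/2 = 6.5232e+08 m.
vₚ = √(GM · (2/rₚ − 1/a)) = √(4.778e+16 · (2/8.664e+07 − 1/6.5232e+08)) m/s ≈ 3.209e+04 m/s = 32.09 km/s.
vₐ = √(GM · (2/rₐ − 1/a)) = √(4.778e+16 · (2/1.218e+09 − 1/6.5232e+08)) m/s ≈ 2283 m/s = 2.283 km/s.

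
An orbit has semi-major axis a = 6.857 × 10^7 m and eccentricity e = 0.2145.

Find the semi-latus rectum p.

p = a (1 − e²).
p = 6.857e+07 · (1 − (0.2145)²) = 6.857e+07 · 0.95399 ≈ 6.542e+07 m = 6.542 × 10^7 m.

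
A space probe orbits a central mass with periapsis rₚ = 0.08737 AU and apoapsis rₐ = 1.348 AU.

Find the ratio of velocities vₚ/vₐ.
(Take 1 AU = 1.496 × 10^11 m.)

Convert to SI: rₚ = 0.08737 AU = 1.30706e+10 m; rₐ = 1.348 AU = 2.01661e+11 m.
Conservation of angular momentum gives rₚvₚ = rₐvₐ, so vₚ/vₐ = rₐ/rₚ.
vₚ/vₐ = 2.01661e+11 / 1.30706e+10 ≈ 15.43.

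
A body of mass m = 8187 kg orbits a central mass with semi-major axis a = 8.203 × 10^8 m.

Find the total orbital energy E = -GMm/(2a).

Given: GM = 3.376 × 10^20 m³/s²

E = −GMm / (2a).
E = −3.376e+20 · 8187 / (2 · 8.203e+08) J ≈ -1.685e+15 J = -1.685 PJ.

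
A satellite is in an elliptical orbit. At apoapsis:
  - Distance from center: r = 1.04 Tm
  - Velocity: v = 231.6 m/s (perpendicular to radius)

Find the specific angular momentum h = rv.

Convert to SI: r = 1.04 Tm = 1.04e+12 m.
With v perpendicular to r, h = r · v.
h = 1.04e+12 · 231.6 m²/s ≈ 2.409e+14 m²/s.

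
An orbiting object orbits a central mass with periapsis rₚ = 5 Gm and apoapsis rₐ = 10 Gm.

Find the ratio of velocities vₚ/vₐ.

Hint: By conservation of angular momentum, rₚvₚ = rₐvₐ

Convert to SI: rₚ = 5 Gm = 5e+09 m; rₐ = 10 Gm = 1e+10 m.
Conservation of angular momentum gives rₚvₚ = rₐvₐ, so vₚ/vₐ = rₐ/rₚ.
vₚ/vₐ = 1e+10 / 5e+09 ≈ 2.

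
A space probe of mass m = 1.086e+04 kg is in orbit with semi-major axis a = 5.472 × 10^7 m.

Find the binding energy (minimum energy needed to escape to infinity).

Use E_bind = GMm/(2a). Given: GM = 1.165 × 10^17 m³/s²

Total orbital energy is E = −GMm/(2a); binding energy is E_bind = −E = GMm/(2a).
E_bind = 1.165e+17 · 1.086e+04 / (2 · 5.472e+07) J ≈ 1.156e+13 J = 11.56 TJ.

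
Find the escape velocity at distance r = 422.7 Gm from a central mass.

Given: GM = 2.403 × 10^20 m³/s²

Convert to SI: r = 422.7 Gm = 4.227e+11 m.
Escape velocity comes from setting total energy to zero: ½v² − GM/r = 0 ⇒ v_esc = √(2GM / r).
v_esc = √(2 · 2.403e+20 / 4.227e+11) m/s ≈ 3.372e+04 m/s = 33.72 km/s.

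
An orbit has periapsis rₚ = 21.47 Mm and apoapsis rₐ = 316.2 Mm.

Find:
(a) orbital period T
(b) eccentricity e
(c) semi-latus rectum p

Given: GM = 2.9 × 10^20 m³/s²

Convert to SI: rₚ = 21.47 Mm = 2.147e+07 m; rₐ = 316.2 Mm = 3.162e+08 m.
(a) With a = (rₚ + rₐ)/2 = 1.68835e+08 m, T = 2π √(a³/GM) = 2π √((1.68835e+08)³/2.9e+20) s ≈ 809.4 s
(b) e = (rₐ − rₚ)/(rₐ + rₚ) = (3.162e+08 − 2.147e+07)/(3.162e+08 + 2.147e+07) ≈ 0.8728
(c) From a = (rₚ + rₐ)/2 = 1.68835e+08 m and e = (rₐ − rₚ)/(rₐ + rₚ) = 0.872834, p = a(1 − e²) = 1.68835e+08 · (1 − (0.872834)²) ≈ 4.021e+07 m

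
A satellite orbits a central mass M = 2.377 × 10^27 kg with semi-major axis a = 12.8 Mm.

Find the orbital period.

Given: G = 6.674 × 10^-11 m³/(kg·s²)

Convert to SI: a = 12.8 Mm = 1.28e+07 m.
GM = G · M = 6.674e-11 · 2.377e+27 = 1.58641e+17 m³/s².
Kepler's third law: T = 2π √(a³ / GM).
Substituting a = 1.28e+07 m and GM = 1.58641e+17 m³/s²:
T = 2π √((1.28e+07)³ / 1.58641e+17) s
T ≈ 722.4 s = 12.04 minutes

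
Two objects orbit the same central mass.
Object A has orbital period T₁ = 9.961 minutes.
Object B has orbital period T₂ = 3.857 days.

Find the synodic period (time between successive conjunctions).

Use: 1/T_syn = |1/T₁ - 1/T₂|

Convert to SI: T₁ = 9.961 minutes = 597.66 s; T₂ = 3.857 days = 333245 s.
T_syn = |T₁ · T₂ / (T₁ − T₂)|.
T_syn = |597.66 · 333245 / (597.66 − 333245)| s ≈ 598.7 s = 9.979 minutes.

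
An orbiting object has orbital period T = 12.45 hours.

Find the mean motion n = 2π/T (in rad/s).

Convert to SI: T = 12.45 hours = 44820 s.
n = 2π / T.
n = 2π / 44820 s ≈ 0.0001402 rad/s.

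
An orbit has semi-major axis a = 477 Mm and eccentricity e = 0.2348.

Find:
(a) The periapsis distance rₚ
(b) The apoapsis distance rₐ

Convert to SI: a = 477 Mm = 4.77e+08 m.
(a) rₚ = a(1 − e) = 4.77e+08 · (1 − 0.2348) = 4.77e+08 · 0.7652 ≈ 3.65e+08 m = 365 Mm.
(b) rₐ = a(1 + e) = 4.77e+08 · (1 + 0.2348) = 4.77e+08 · 1.2348 ≈ 5.89e+08 m = 589 Mm.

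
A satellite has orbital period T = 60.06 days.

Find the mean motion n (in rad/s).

Convert to SI: T = 60.06 days = 5.18918e+06 s.
n = 2π / T.
n = 2π / 5.18918e+06 s ≈ 1.211e-06 rad/s.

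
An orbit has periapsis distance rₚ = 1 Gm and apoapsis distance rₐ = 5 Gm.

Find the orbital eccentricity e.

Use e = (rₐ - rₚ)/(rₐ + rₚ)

Convert to SI: rₚ = 1 Gm = 1e+09 m; rₐ = 5 Gm = 5e+09 m.
e = (rₐ − rₚ) / (rₐ + rₚ).
e = (5e+09 − 1e+09) / (5e+09 + 1e+09) = 4e+09 / 6e+09 ≈ 0.6667.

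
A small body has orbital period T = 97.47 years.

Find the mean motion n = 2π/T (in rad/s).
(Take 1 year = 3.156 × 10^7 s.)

Convert to SI: T = 97.47 years = 3.07615e+09 s.
n = 2π / T.
n = 2π / 3.07615e+09 s ≈ 2.043e-09 rad/s.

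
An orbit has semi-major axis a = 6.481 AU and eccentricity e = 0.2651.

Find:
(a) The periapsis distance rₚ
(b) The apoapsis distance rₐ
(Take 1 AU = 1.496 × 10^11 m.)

Convert to SI: a = 6.481 AU = 9.69558e+11 m.
(a) rₚ = a(1 − e) = 9.69558e+11 · (1 − 0.2651) = 9.69558e+11 · 0.7349 ≈ 7.125e+11 m = 4.763 AU.
(b) rₐ = a(1 + e) = 9.69558e+11 · (1 + 0.2651) = 9.69558e+11 · 1.2651 ≈ 1.227e+12 m = 8.199 AU.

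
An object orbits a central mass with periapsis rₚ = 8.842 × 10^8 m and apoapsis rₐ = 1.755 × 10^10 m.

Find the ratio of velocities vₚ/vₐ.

Conservation of angular momentum gives rₚvₚ = rₐvₐ, so vₚ/vₐ = rₐ/rₚ.
vₚ/vₐ = 1.755e+10 / 8.842e+08 ≈ 19.85.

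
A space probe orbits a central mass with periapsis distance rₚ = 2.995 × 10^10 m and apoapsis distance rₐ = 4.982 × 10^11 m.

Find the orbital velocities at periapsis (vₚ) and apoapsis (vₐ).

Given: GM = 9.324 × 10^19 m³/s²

Use the vis-viva equation v² = GM(2/r − 1/a) with a = (rₚ + rₐ)/2 = (2.995e+10 + 4.982e+11)/2 = 2.64075e+11 m.
vₚ = √(GM · (2/rₚ − 1/a)) = √(9.324e+19 · (2/2.995e+10 − 1/2.64075e+11)) m/s ≈ 7.664e+04 m/s = 76.64 km/s.
vₐ = √(GM · (2/rₐ − 1/a)) = √(9.324e+19 · (2/4.982e+11 − 1/2.64075e+11)) m/s ≈ 4607 m/s = 4.607 km/s.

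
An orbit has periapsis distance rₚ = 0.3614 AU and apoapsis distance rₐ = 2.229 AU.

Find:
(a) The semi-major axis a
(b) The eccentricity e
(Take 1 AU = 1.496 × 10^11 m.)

Convert to SI: rₚ = 0.3614 AU = 5.40654e+10 m; rₐ = 2.229 AU = 3.33458e+11 m.
(a) a = (rₚ + rₐ) / 2 = (5.40654e+10 + 3.33458e+11) / 2 ≈ 1.938e+11 m = 1.295 AU.
(b) e = (rₐ − rₚ) / (rₐ + rₚ) = (3.33458e+11 − 5.40654e+10) / (3.33458e+11 + 5.40654e+10) ≈ 0.721.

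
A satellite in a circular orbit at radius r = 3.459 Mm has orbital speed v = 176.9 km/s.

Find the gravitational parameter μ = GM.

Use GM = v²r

Convert to SI: r = 3.459 Mm = 3.459e+06 m; v = 176.9 km/s = 176900 m/s.
For a circular orbit v² = GM/r, so GM = v² · r.
GM = (176900)² · 3.459e+06 m³/s² ≈ 1.082e+17 m³/s² = 1.082 × 10^17 m³/s².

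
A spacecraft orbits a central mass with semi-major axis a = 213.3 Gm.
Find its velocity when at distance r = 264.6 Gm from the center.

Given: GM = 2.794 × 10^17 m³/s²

Convert to SI: a = 213.3 Gm = 2.133e+11 m; r = 264.6 Gm = 2.646e+11 m.
Vis-viva: v = √(GM · (2/r − 1/a)).
2/r − 1/a = 2/2.646e+11 − 1/2.133e+11 = 2.87035e-12 m⁻¹.
v = √(2.794e+17 · 2.87035e-12) m/s ≈ 895.5 m/s = 895.5 m/s.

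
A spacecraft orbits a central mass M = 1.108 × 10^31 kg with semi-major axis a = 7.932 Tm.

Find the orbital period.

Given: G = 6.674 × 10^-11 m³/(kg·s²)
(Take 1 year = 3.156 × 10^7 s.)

Convert to SI: a = 7.932 Tm = 7.932e+12 m.
GM = G · M = 6.674e-11 · 1.108e+31 = 7.39479e+20 m³/s².
Kepler's third law: T = 2π √(a³ / GM).
Substituting a = 7.932e+12 m and GM = 7.39479e+20 m³/s²:
T = 2π √((7.932e+12)³ / 7.39479e+20) s
T ≈ 5.162e+09 s = 163.6 years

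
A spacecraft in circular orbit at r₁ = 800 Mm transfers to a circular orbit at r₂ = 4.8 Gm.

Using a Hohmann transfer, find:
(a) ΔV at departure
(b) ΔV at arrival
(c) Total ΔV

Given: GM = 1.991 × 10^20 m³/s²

Convert to SI: r₁ = 800 Mm = 8e+08 m; r₂ = 4.8 Gm = 4.8e+09 m.
Transfer semi-major axis: a_t = (r₁ + r₂)/2 = (8e+08 + 4.8e+09)/2 = 2.8e+09 m.
Circular speeds: v₁ = √(GM/r₁) = 498874 m/s, v₂ = √(GM/r₂) = 203664 m/s.
Transfer speeds (vis-viva v² = GM(2/r − 1/a_t)): v₁ᵗ = 653179 m/s, v₂ᵗ = 108863 m/s.
(a) ΔV₁ = |v₁ᵗ − v₁| ≈ 1.543e+05 m/s = 154.3 km/s.
(b) ΔV₂ = |v₂ − v₂ᵗ| ≈ 9.48e+04 m/s = 94.8 km/s.
(c) ΔV_total = ΔV₁ + ΔV₂ ≈ 2.491e+05 m/s = 249.1 km/s.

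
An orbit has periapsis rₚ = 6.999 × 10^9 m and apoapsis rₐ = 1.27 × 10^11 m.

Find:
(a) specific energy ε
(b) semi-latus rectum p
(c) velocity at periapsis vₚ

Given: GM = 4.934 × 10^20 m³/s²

(a) With a = (rₚ + rₐ)/2 = 6.69995e+10 m, ε = −GM/(2a) = −4.934e+20/(2 · 6.69995e+10) J/kg ≈ -3.682e+09 J/kg
(b) From a = (rₚ + rₐ)/2 = 6.69995e+10 m and e = (rₐ − rₚ)/(rₐ + rₚ) = 0.895537, p = a(1 − e²) = 6.69995e+10 · (1 − (0.895537)²) ≈ 1.327e+10 m
(c) With a = (rₚ + rₐ)/2 = 6.69995e+10 m, vₚ = √(GM (2/rₚ − 1/a)) = √(4.934e+20 · (2/6.999e+09 − 1/6.69995e+10)) m/s ≈ 3.656e+05 m/s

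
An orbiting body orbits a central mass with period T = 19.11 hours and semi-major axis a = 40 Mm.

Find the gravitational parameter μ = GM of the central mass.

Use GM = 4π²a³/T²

Convert to SI: T = 19.11 hours = 68796 s; a = 40 Mm = 4e+07 m.
GM = 4π² · a³ / T².
GM = 4π² · (4e+07)³ / (68796)² m³/s² ≈ 5.338e+14 m³/s² = 5.338 × 10^14 m³/s².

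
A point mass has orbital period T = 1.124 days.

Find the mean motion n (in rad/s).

Convert to SI: T = 1.124 days = 97113.6 s.
n = 2π / T.
n = 2π / 97113.6 s ≈ 6.47e-05 rad/s.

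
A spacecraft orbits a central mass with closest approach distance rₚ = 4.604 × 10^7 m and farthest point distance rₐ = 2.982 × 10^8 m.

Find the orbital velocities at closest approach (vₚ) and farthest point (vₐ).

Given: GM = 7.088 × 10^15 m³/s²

Use the vis-viva equation v² = GM(2/r − 1/a) with a = (rₚ + rₐ)/2 = (4.604e+07 + 2.982e+08)/2 = 1.7212e+08 m.
vₚ = √(GM · (2/rₚ − 1/a)) = √(7.088e+15 · (2/4.604e+07 − 1/1.7212e+08)) m/s ≈ 1.633e+04 m/s = 16.33 km/s.
vₐ = √(GM · (2/rₐ − 1/a)) = √(7.088e+15 · (2/2.982e+08 − 1/1.7212e+08)) m/s ≈ 2522 m/s = 2.522 km/s.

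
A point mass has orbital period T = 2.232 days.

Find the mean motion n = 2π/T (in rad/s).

Convert to SI: T = 2.232 days = 192845 s.
n = 2π / T.
n = 2π / 192845 s ≈ 3.258e-05 rad/s.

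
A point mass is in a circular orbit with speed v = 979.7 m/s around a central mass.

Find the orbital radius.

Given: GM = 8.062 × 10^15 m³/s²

For a circular orbit, v² = GM / r, so r = GM / v².
r = 8.062e+15 / (979.7)² m ≈ 8.4e+09 m = 8.4 Gm.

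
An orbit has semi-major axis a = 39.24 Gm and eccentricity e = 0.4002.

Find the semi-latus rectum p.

Convert to SI: a = 39.24 Gm = 3.924e+10 m.
p = a (1 − e²).
p = 3.924e+10 · (1 − (0.4002)²) = 3.924e+10 · 0.83984 ≈ 3.296e+10 m = 32.96 Gm.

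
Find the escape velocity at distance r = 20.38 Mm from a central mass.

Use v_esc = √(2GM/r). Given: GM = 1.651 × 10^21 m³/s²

Convert to SI: r = 20.38 Mm = 2.038e+07 m.
Escape velocity comes from setting total energy to zero: ½v² − GM/r = 0 ⇒ v_esc = √(2GM / r).
v_esc = √(2 · 1.651e+21 / 2.038e+07) m/s ≈ 1.273e+07 m/s = 1.273e+04 km/s.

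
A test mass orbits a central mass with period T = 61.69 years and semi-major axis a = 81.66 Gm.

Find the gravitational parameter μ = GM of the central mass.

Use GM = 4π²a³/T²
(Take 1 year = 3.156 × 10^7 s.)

Convert to SI: T = 61.69 years = 1.94694e+09 s; a = 81.66 Gm = 8.166e+10 m.
GM = 4π² · a³ / T².
GM = 4π² · (8.166e+10)³ / (1.94694e+09)² m³/s² ≈ 5.671e+15 m³/s² = 5.671 × 10^15 m³/s².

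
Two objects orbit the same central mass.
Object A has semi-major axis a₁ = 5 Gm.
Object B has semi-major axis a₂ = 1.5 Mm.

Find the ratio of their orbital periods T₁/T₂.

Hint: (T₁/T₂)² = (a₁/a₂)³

Convert to SI: a₁ = 5 Gm = 5e+09 m; a₂ = 1.5 Mm = 1.5e+06 m.
From Kepler's third law, (T₁/T₂)² = (a₁/a₂)³, so T₁/T₂ = (a₁/a₂)^(3/2).
a₁/a₂ = 5e+09 / 1.5e+06 = 3333.33.
T₁/T₂ = (3333.33)^(3/2) ≈ 1.925e+05.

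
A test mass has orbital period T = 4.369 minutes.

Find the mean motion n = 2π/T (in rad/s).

Convert to SI: T = 4.369 minutes = 262.14 s.
n = 2π / T.
n = 2π / 262.14 s ≈ 0.02397 rad/s.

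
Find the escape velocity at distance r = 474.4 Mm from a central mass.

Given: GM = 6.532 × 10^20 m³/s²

Convert to SI: r = 474.4 Mm = 4.744e+08 m.
Escape velocity comes from setting total energy to zero: ½v² − GM/r = 0 ⇒ v_esc = √(2GM / r).
v_esc = √(2 · 6.532e+20 / 4.744e+08) m/s ≈ 1.659e+06 m/s = 1659 km/s.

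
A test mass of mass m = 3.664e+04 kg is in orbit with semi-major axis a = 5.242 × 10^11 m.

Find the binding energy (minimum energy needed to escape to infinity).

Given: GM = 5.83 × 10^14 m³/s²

Total orbital energy is E = −GMm/(2a); binding energy is E_bind = −E = GMm/(2a).
E_bind = 5.83e+14 · 3.664e+04 / (2 · 5.242e+11) J ≈ 2.037e+07 J = 20.37 MJ.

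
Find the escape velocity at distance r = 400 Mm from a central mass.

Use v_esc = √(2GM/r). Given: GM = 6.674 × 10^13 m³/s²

Convert to SI: r = 400 Mm = 4e+08 m.
Escape velocity comes from setting total energy to zero: ½v² − GM/r = 0 ⇒ v_esc = √(2GM / r).
v_esc = √(2 · 6.674e+13 / 4e+08) m/s ≈ 577.7 m/s = 577.7 m/s.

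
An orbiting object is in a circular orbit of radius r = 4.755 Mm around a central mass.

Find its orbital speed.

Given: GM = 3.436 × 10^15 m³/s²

Convert to SI: r = 4.755 Mm = 4.755e+06 m.
For a circular orbit, gravity supplies the centripetal force, so v = √(GM / r).
v = √(3.436e+15 / 4.755e+06) m/s ≈ 2.688e+04 m/s = 26.88 km/s.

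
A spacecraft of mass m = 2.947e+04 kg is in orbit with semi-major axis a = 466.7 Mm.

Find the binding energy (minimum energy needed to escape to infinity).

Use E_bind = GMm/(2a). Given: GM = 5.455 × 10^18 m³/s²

Convert to SI: a = 466.7 Mm = 4.667e+08 m.
Total orbital energy is E = −GMm/(2a); binding energy is E_bind = −E = GMm/(2a).
E_bind = 5.455e+18 · 2.947e+04 / (2 · 4.667e+08) J ≈ 1.722e+14 J = 172.2 TJ.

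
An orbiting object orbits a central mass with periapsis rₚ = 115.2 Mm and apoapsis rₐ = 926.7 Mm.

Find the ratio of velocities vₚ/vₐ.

Convert to SI: rₚ = 115.2 Mm = 1.152e+08 m; rₐ = 926.7 Mm = 9.267e+08 m.
Conservation of angular momentum gives rₚvₚ = rₐvₐ, so vₚ/vₐ = rₐ/rₚ.
vₚ/vₐ = 9.267e+08 / 1.152e+08 ≈ 8.044.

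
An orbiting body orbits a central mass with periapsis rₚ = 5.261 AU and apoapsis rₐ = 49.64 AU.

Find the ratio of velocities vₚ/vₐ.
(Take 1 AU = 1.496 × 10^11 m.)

Convert to SI: rₚ = 5.261 AU = 7.87046e+11 m; rₐ = 49.64 AU = 7.42614e+12 m.
Conservation of angular momentum gives rₚvₚ = rₐvₐ, so vₚ/vₐ = rₐ/rₚ.
vₚ/vₐ = 7.42614e+12 / 7.87046e+11 ≈ 9.435.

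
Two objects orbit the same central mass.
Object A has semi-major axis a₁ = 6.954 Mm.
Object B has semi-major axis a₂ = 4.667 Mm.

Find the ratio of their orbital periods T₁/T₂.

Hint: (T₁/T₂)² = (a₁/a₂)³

Convert to SI: a₁ = 6.954 Mm = 6.954e+06 m; a₂ = 4.667 Mm = 4.667e+06 m.
From Kepler's third law, (T₁/T₂)² = (a₁/a₂)³, so T₁/T₂ = (a₁/a₂)^(3/2).
a₁/a₂ = 6.954e+06 / 4.667e+06 = 1.49004.
T₁/T₂ = (1.49004)^(3/2) ≈ 1.819.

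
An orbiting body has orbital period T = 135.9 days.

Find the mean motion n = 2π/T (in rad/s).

Convert to SI: T = 135.9 days = 1.17418e+07 s.
n = 2π / T.
n = 2π / 1.17418e+07 s ≈ 5.351e-07 rad/s.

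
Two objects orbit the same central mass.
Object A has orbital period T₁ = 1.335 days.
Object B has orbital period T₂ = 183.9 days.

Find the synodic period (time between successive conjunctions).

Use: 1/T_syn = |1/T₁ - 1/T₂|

Convert to SI: T₁ = 1.335 days = 115344 s; T₂ = 183.9 days = 1.5889e+07 s.
T_syn = |T₁ · T₂ / (T₁ − T₂)|.
T_syn = |115344 · 1.5889e+07 / (115344 − 1.5889e+07)| s ≈ 1.162e+05 s = 1.345 days.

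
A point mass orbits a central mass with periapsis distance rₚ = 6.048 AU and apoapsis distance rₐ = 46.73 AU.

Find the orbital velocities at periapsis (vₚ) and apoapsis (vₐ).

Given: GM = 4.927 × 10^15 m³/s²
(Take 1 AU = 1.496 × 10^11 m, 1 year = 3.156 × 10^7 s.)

Convert to SI: rₚ = 6.048 AU = 9.04781e+11 m; rₐ = 46.73 AU = 6.99081e+12 m.
Use the vis-viva equation v² = GM(2/r − 1/a) with a = (rₚ + rₐ)/2 = (9.04781e+11 + 6.99081e+12)/2 = 3.94779e+12 m.
vₚ = √(GM · (2/rₚ − 1/a)) = √(4.927e+15 · (2/9.04781e+11 − 1/3.94779e+12)) m/s ≈ 98.2 m/s = 0.02072 AU/year.
vₐ = √(GM · (2/rₐ − 1/a)) = √(4.927e+15 · (2/6.99081e+12 − 1/3.94779e+12)) m/s ≈ 12.71 m/s = 0.002681 AU/year.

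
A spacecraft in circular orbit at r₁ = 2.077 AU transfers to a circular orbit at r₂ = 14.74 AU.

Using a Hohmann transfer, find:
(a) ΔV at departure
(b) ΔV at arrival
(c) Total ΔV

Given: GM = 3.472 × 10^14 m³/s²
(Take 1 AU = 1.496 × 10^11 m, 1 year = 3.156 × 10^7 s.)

Convert to SI: r₁ = 2.077 AU = 3.10719e+11 m; r₂ = 14.74 AU = 2.2051e+12 m.
Transfer semi-major axis: a_t = (r₁ + r₂)/2 = (3.10719e+11 + 2.2051e+12)/2 = 1.25791e+12 m.
Circular speeds: v₁ = √(GM/r₁) = 33.4276 m/s, v₂ = √(GM/r₂) = 12.548 m/s.
Transfer speeds (vis-viva v² = GM(2/r − 1/a_t)): v₁ᵗ = 44.2584 m/s, v₂ᵗ = 6.2364 m/s.
(a) ΔV₁ = |v₁ᵗ − v₁| ≈ 10.83 m/s = 0.002285 AU/year.
(b) ΔV₂ = |v₂ − v₂ᵗ| ≈ 6.312 m/s = 0.001332 AU/year.
(c) ΔV_total = ΔV₁ + ΔV₂ ≈ 17.14 m/s = 0.003616 AU/year.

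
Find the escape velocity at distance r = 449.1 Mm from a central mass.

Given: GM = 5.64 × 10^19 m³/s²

Convert to SI: r = 449.1 Mm = 4.491e+08 m.
Escape velocity comes from setting total energy to zero: ½v² − GM/r = 0 ⇒ v_esc = √(2GM / r).
v_esc = √(2 · 5.64e+19 / 4.491e+08) m/s ≈ 5.012e+05 m/s = 501.2 km/s.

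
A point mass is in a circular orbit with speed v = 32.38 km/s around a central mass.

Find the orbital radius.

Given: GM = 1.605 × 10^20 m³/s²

Convert to SI: v = 32.38 km/s = 32380 m/s.
For a circular orbit, v² = GM / r, so r = GM / v².
r = 1.605e+20 / (32380)² m ≈ 1.531e+11 m = 153.1 Gm.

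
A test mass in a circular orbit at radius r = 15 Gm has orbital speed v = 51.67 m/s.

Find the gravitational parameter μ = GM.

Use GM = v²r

Convert to SI: r = 15 Gm = 1.5e+10 m.
For a circular orbit v² = GM/r, so GM = v² · r.
GM = (51.67)² · 1.5e+10 m³/s² ≈ 4.005e+13 m³/s² = 4.005 × 10^13 m³/s².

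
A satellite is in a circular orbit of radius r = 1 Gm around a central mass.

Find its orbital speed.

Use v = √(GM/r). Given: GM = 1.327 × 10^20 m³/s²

Convert to SI: r = 1 Gm = 1e+09 m.
For a circular orbit, gravity supplies the centripetal force, so v = √(GM / r).
v = √(1.327e+20 / 1e+09) m/s ≈ 3.643e+05 m/s = 364.3 km/s.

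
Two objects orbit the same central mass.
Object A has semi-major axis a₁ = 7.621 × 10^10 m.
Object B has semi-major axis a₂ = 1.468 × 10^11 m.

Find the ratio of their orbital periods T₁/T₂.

From Kepler's third law, (T₁/T₂)² = (a₁/a₂)³, so T₁/T₂ = (a₁/a₂)^(3/2).
a₁/a₂ = 7.621e+10 / 1.468e+11 = 0.519142.
T₁/T₂ = (0.519142)^(3/2) ≈ 0.374.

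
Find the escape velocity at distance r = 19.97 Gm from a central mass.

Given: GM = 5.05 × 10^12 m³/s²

Convert to SI: r = 19.97 Gm = 1.997e+10 m.
Escape velocity comes from setting total energy to zero: ½v² − GM/r = 0 ⇒ v_esc = √(2GM / r).
v_esc = √(2 · 5.05e+12 / 1.997e+10) m/s ≈ 22.49 m/s = 22.49 m/s.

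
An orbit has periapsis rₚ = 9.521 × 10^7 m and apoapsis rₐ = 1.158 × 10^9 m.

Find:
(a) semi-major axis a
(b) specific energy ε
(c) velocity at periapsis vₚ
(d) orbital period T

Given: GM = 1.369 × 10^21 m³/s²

(a) a = (rₚ + rₐ)/2 = (9.521e+07 + 1.158e+09)/2 ≈ 6.266e+08 m
(b) With a = (rₚ + rₐ)/2 = 6.26605e+08 m, ε = −GM/(2a) = −1.369e+21/(2 · 6.26605e+08) J/kg ≈ -1.092e+12 J/kg
(c) With a = (rₚ + rₐ)/2 = 6.26605e+08 m, vₚ = √(GM (2/rₚ − 1/a)) = √(1.369e+21 · (2/9.521e+07 − 1/6.26605e+08)) m/s ≈ 5.155e+06 m/s
(d) With a = (rₚ + rₐ)/2 = 6.26605e+08 m, T = 2π √(a³/GM) = 2π √((6.26605e+08)³/1.369e+21) s ≈ 2664 s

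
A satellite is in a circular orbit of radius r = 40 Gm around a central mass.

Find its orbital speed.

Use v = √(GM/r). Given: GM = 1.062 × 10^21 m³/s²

Convert to SI: r = 40 Gm = 4e+10 m.
For a circular orbit, gravity supplies the centripetal force, so v = √(GM / r).
v = √(1.062e+21 / 4e+10) m/s ≈ 1.629e+05 m/s = 162.9 km/s.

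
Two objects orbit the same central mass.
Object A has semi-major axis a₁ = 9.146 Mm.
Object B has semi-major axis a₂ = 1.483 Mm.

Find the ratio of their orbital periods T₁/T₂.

Convert to SI: a₁ = 9.146 Mm = 9.146e+06 m; a₂ = 1.483 Mm = 1.483e+06 m.
From Kepler's third law, (T₁/T₂)² = (a₁/a₂)³, so T₁/T₂ = (a₁/a₂)^(3/2).
a₁/a₂ = 9.146e+06 / 1.483e+06 = 6.16723.
T₁/T₂ = (6.16723)^(3/2) ≈ 15.32.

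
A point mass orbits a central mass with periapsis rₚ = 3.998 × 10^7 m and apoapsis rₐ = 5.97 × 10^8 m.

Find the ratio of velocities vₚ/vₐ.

Conservation of angular momentum gives rₚvₚ = rₐvₐ, so vₚ/vₐ = rₐ/rₚ.
vₚ/vₐ = 5.97e+08 / 3.998e+07 ≈ 14.93.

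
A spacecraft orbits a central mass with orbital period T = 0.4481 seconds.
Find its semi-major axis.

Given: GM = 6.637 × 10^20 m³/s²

Invert Kepler's third law: a = (GM · T² / (4π²))^(1/3).
Substituting T = 0.4481 s and GM = 6.637e+20 m³/s²:
a = (6.637e+20 · (0.4481)² / (4π²))^(1/3) m
a ≈ 1.5e+06 m = 1.5 Mm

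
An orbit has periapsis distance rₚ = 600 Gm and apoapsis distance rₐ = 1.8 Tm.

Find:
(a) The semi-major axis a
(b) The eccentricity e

Convert to SI: rₚ = 600 Gm = 6e+11 m; rₐ = 1.8 Tm = 1.8e+12 m.
(a) a = (rₚ + rₐ) / 2 = (6e+11 + 1.8e+12) / 2 ≈ 1.2e+12 m = 1.2 Tm.
(b) e = (rₐ − rₚ) / (rₐ + rₚ) = (1.8e+12 − 6e+11) / (1.8e+12 + 6e+11) ≈ 0.5.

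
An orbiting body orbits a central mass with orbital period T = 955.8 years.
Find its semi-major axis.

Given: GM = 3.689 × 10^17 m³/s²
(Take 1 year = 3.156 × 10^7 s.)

Convert to SI: T = 955.8 years = 3.0165e+10 s.
Invert Kepler's third law: a = (GM · T² / (4π²))^(1/3).
Substituting T = 3.0165e+10 s and GM = 3.689e+17 m³/s²:
a = (3.689e+17 · (3.0165e+10)² / (4π²))^(1/3) m
a ≈ 2.041e+12 m = 2.041 Tm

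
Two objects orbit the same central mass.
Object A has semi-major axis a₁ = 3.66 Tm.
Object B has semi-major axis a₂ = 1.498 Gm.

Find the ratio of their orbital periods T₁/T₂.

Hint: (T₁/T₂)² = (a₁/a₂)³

Convert to SI: a₁ = 3.66 Tm = 3.66e+12 m; a₂ = 1.498 Gm = 1.498e+09 m.
From Kepler's third law, (T₁/T₂)² = (a₁/a₂)³, so T₁/T₂ = (a₁/a₂)^(3/2).
a₁/a₂ = 3.66e+12 / 1.498e+09 = 2443.26.
T₁/T₂ = (2443.26)^(3/2) ≈ 1.208e+05.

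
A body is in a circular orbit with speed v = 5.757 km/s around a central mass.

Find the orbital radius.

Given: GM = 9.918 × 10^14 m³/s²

Convert to SI: v = 5.757 km/s = 5757 m/s.
For a circular orbit, v² = GM / r, so r = GM / v².
r = 9.918e+14 / (5757)² m ≈ 2.992e+07 m = 29.92 Mm.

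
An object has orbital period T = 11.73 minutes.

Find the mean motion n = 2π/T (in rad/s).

Convert to SI: T = 11.73 minutes = 703.8 s.
n = 2π / T.
n = 2π / 703.8 s ≈ 0.008928 rad/s.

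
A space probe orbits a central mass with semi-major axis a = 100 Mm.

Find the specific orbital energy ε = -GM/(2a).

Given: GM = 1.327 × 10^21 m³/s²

Convert to SI: a = 100 Mm = 1e+08 m.
ε = −GM / (2a).
ε = −1.327e+21 / (2 · 1e+08) J/kg ≈ -6.635e+12 J/kg = -6635 GJ/kg.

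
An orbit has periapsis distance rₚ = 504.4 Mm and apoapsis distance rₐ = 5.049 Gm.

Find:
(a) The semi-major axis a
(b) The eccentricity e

Convert to SI: rₚ = 504.4 Mm = 5.044e+08 m; rₐ = 5.049 Gm = 5.049e+09 m.
(a) a = (rₚ + rₐ) / 2 = (5.044e+08 + 5.049e+09) / 2 ≈ 2.777e+09 m = 2.777 Gm.
(b) e = (rₐ − rₚ) / (rₐ + rₚ) = (5.049e+09 − 5.044e+08) / (5.049e+09 + 5.044e+08) ≈ 0.8183.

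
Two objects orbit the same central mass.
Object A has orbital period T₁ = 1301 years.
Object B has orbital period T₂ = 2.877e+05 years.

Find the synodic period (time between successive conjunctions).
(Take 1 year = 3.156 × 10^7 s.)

Convert to SI: T₁ = 1301 years = 4.10596e+10 s; T₂ = 2.877e+05 years = 9.07981e+12 s.
T_syn = |T₁ · T₂ / (T₁ − T₂)|.
T_syn = |4.10596e+10 · 9.07981e+12 / (4.10596e+10 − 9.07981e+12)| s ≈ 4.125e+10 s = 1307 years.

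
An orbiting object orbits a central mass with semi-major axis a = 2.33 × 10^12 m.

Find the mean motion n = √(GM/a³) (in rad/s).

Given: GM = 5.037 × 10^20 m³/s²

n = √(GM / a³).
n = √(5.037e+20 / (2.33e+12)³) rad/s ≈ 6.31e-09 rad/s.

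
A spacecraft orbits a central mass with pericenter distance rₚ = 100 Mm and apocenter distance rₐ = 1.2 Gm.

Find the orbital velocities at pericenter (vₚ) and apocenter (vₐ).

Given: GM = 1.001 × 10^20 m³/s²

Convert to SI: rₚ = 100 Mm = 1e+08 m; rₐ = 1.2 Gm = 1.2e+09 m.
Use the vis-viva equation v² = GM(2/r − 1/a) with a = (rₚ + rₐ)/2 = (1e+08 + 1.2e+09)/2 = 6.5e+08 m.
vₚ = √(GM · (2/rₚ − 1/a)) = √(1.001e+20 · (2/1e+08 − 1/6.5e+08)) m/s ≈ 1.359e+06 m/s = 1359 km/s.
vₐ = √(GM · (2/rₐ − 1/a)) = √(1.001e+20 · (2/1.2e+09 − 1/6.5e+08)) m/s ≈ 1.133e+05 m/s = 113.3 km/s.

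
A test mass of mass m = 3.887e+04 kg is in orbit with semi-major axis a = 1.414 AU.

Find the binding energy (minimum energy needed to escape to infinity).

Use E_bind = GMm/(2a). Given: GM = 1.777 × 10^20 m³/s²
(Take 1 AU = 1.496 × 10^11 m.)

Convert to SI: a = 1.414 AU = 2.11534e+11 m.
Total orbital energy is E = −GMm/(2a); binding energy is E_bind = −E = GMm/(2a).
E_bind = 1.777e+20 · 3.887e+04 / (2 · 2.11534e+11) J ≈ 1.633e+13 J = 16.33 TJ.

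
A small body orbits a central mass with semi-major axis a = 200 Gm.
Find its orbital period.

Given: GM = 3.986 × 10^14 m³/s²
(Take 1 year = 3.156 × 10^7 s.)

Convert to SI: a = 200 Gm = 2e+11 m.
Kepler's third law: T = 2π √(a³ / GM).
Substituting a = 2e+11 m and GM = 3.986e+14 m³/s²:
T = 2π √((2e+11)³ / 3.986e+14) s
T ≈ 2.815e+10 s = 891.9 years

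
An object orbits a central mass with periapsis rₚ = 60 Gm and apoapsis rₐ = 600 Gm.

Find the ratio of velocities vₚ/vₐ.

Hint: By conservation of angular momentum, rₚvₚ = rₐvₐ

Convert to SI: rₚ = 60 Gm = 6e+10 m; rₐ = 600 Gm = 6e+11 m.
Conservation of angular momentum gives rₚvₚ = rₐvₐ, so vₚ/vₐ = rₐ/rₚ.
vₚ/vₐ = 6e+11 / 6e+10 ≈ 10.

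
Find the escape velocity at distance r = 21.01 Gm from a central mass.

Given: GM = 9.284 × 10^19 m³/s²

Convert to SI: r = 21.01 Gm = 2.101e+10 m.
Escape velocity comes from setting total energy to zero: ½v² − GM/r = 0 ⇒ v_esc = √(2GM / r).
v_esc = √(2 · 9.284e+19 / 2.101e+10) m/s ≈ 9.401e+04 m/s = 94.01 km/s.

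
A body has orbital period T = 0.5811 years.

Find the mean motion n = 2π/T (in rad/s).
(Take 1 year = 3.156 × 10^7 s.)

Convert to SI: T = 0.5811 years = 1.83395e+07 s.
n = 2π / T.
n = 2π / 1.83395e+07 s ≈ 3.426e-07 rad/s.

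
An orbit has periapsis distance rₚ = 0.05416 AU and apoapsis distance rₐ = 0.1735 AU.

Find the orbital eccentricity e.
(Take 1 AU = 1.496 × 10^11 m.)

Convert to SI: rₚ = 0.05416 AU = 8.10234e+09 m; rₐ = 0.1735 AU = 2.59556e+10 m.
e = (rₐ − rₚ) / (rₐ + rₚ).
e = (2.59556e+10 − 8.10234e+09) / (2.59556e+10 + 8.10234e+09) = 1.78533e+10 / 3.40579e+10 ≈ 0.5242.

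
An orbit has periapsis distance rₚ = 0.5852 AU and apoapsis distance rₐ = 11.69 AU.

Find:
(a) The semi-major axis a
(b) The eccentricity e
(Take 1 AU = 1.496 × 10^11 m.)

Convert to SI: rₚ = 0.5852 AU = 8.75459e+10 m; rₐ = 11.69 AU = 1.74882e+12 m.
(a) a = (rₚ + rₐ) / 2 = (8.75459e+10 + 1.74882e+12) / 2 ≈ 9.182e+11 m = 6.138 AU.
(b) e = (rₐ − rₚ) / (rₐ + rₚ) = (1.74882e+12 − 8.75459e+10) / (1.74882e+12 + 8.75459e+10) ≈ 0.9047.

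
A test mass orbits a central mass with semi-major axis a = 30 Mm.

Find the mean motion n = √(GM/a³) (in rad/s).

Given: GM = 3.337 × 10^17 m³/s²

Convert to SI: a = 30 Mm = 3e+07 m.
n = √(GM / a³).
n = √(3.337e+17 / (3e+07)³) rad/s ≈ 0.003516 rad/s.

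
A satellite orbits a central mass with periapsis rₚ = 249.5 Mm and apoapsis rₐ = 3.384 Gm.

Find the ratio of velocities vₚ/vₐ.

Convert to SI: rₚ = 249.5 Mm = 2.495e+08 m; rₐ = 3.384 Gm = 3.384e+09 m.
Conservation of angular momentum gives rₚvₚ = rₐvₐ, so vₚ/vₐ = rₐ/rₚ.
vₚ/vₐ = 3.384e+09 / 2.495e+08 ≈ 13.56.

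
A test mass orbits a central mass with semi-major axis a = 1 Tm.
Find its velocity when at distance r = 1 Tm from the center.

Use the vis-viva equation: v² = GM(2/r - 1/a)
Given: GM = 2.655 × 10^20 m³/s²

Convert to SI: a = 1 Tm = 1e+12 m; r = 1 Tm = 1e+12 m.
Vis-viva: v = √(GM · (2/r − 1/a)).
2/r − 1/a = 2/1e+12 − 1/1e+12 = 1e-12 m⁻¹.
v = √(2.655e+20 · 1e-12) m/s ≈ 1.629e+04 m/s = 16.29 km/s.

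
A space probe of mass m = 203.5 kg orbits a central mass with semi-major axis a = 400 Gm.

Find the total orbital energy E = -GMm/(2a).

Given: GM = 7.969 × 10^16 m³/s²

Convert to SI: a = 400 Gm = 4e+11 m.
E = −GMm / (2a).
E = −7.969e+16 · 203.5 / (2 · 4e+11) J ≈ -2.027e+07 J = -20.27 MJ.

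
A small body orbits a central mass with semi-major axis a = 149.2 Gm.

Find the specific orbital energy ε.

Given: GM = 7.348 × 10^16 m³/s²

Convert to SI: a = 149.2 Gm = 1.492e+11 m.
ε = −GM / (2a).
ε = −7.348e+16 / (2 · 1.492e+11) J/kg ≈ -2.462e+05 J/kg = -246.2 kJ/kg.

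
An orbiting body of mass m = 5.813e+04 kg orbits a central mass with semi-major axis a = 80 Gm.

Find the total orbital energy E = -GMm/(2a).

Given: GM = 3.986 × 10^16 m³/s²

Convert to SI: a = 80 Gm = 8e+10 m.
E = −GMm / (2a).
E = −3.986e+16 · 5.813e+04 / (2 · 8e+10) J ≈ -1.448e+10 J = -14.48 GJ.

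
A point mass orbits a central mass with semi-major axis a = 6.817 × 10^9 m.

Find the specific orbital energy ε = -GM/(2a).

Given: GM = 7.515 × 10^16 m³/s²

ε = −GM / (2a).
ε = −7.515e+16 / (2 · 6.817e+09) J/kg ≈ -5.512e+06 J/kg = -5.512 MJ/kg.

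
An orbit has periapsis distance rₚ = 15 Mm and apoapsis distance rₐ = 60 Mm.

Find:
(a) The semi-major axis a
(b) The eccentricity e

Convert to SI: rₚ = 15 Mm = 1.5e+07 m; rₐ = 60 Mm = 6e+07 m.
(a) a = (rₚ + rₐ) / 2 = (1.5e+07 + 6e+07) / 2 ≈ 3.75e+07 m = 37.5 Mm.
(b) e = (rₐ − rₚ) / (rₐ + rₚ) = (6e+07 − 1.5e+07) / (6e+07 + 1.5e+07) ≈ 0.6.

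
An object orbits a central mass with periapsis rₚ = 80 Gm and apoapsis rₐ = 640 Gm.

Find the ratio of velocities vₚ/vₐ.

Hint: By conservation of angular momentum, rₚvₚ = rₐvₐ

Convert to SI: rₚ = 80 Gm = 8e+10 m; rₐ = 640 Gm = 6.4e+11 m.
Conservation of angular momentum gives rₚvₚ = rₐvₐ, so vₚ/vₐ = rₐ/rₚ.
vₚ/vₐ = 6.4e+11 / 8e+10 ≈ 8.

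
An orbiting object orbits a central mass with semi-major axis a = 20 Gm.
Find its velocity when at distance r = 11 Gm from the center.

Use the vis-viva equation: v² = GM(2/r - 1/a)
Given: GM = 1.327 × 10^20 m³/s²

Convert to SI: a = 20 Gm = 2e+10 m; r = 11 Gm = 1.1e+10 m.
Vis-viva: v = √(GM · (2/r − 1/a)).
2/r − 1/a = 2/1.1e+10 − 1/2e+10 = 1.31818e-10 m⁻¹.
v = √(1.327e+20 · 1.31818e-10) m/s ≈ 1.323e+05 m/s = 132.3 km/s.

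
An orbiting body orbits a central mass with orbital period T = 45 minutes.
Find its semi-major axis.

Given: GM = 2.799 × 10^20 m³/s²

Convert to SI: T = 45 minutes = 2700 s.
Invert Kepler's third law: a = (GM · T² / (4π²))^(1/3).
Substituting T = 2700 s and GM = 2.799e+20 m³/s²:
a = (2.799e+20 · (2700)² / (4π²))^(1/3) m
a ≈ 3.725e+08 m = 372.5 Mm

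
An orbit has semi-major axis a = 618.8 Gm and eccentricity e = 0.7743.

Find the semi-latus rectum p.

Convert to SI: a = 618.8 Gm = 6.188e+11 m.
p = a (1 − e²).
p = 6.188e+11 · (1 − (0.7743)²) = 6.188e+11 · 0.40046 ≈ 2.478e+11 m = 247.8 Gm.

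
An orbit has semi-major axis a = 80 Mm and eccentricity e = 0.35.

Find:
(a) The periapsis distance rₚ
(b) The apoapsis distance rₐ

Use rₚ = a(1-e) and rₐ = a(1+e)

Convert to SI: a = 80 Mm = 8e+07 m.
(a) rₚ = a(1 − e) = 8e+07 · (1 − 0.35) = 8e+07 · 0.65 ≈ 5.2e+07 m = 52 Mm.
(b) rₐ = a(1 + e) = 8e+07 · (1 + 0.35) = 8e+07 · 1.35 ≈ 1.08e+08 m = 108 Mm.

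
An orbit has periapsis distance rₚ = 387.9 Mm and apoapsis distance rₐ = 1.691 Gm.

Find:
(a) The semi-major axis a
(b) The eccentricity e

Convert to SI: rₚ = 387.9 Mm = 3.879e+08 m; rₐ = 1.691 Gm = 1.691e+09 m.
(a) a = (rₚ + rₐ) / 2 = (3.879e+08 + 1.691e+09) / 2 ≈ 1.039e+09 m = 1.039 Gm.
(b) e = (rₐ − rₚ) / (rₐ + rₚ) = (1.691e+09 − 3.879e+08) / (1.691e+09 + 3.879e+08) ≈ 0.6268.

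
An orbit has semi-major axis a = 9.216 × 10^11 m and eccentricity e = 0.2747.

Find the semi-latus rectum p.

p = a (1 − e²).
p = 9.216e+11 · (1 − (0.2747)²) = 9.216e+11 · 0.92454 ≈ 8.521e+11 m = 8.521 × 10^11 m.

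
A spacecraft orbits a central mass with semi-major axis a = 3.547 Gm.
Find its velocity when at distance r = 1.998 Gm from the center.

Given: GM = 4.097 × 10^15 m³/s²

Convert to SI: a = 3.547 Gm = 3.547e+09 m; r = 1.998 Gm = 1.998e+09 m.
Vis-viva: v = √(GM · (2/r − 1/a)).
2/r − 1/a = 2/1.998e+09 − 1/3.547e+09 = 7.19073e-10 m⁻¹.
v = √(4.097e+15 · 7.19073e-10) m/s ≈ 1716 m/s = 1.716 km/s.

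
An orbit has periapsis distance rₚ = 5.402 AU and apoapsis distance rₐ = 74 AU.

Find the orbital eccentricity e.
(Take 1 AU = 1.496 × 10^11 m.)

Convert to SI: rₚ = 5.402 AU = 8.08139e+11 m; rₐ = 74 AU = 1.10704e+13 m.
e = (rₐ − rₚ) / (rₐ + rₚ).
e = (1.10704e+13 − 8.08139e+11) / (1.10704e+13 + 8.08139e+11) = 1.02623e+13 / 1.18785e+13 ≈ 0.8639.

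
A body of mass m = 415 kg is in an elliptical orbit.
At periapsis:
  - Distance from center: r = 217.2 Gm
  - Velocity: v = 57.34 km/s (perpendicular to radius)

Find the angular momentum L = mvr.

Convert to SI: r = 217.2 Gm = 2.172e+11 m; v = 57.34 km/s = 57340 m/s.
Since v is perpendicular to r, L = m · v · r.
L = 415 · 57340 · 2.172e+11 kg·m²/s ≈ 5.169e+18 kg·m²/s.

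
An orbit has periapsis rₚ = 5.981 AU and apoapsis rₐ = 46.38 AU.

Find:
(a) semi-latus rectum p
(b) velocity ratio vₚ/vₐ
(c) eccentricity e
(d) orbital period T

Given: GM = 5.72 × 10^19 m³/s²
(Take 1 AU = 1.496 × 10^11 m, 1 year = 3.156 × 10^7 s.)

Convert to SI: rₚ = 5.981 AU = 8.94758e+11 m; rₐ = 46.38 AU = 6.93845e+12 m.
(a) From a = (rₚ + rₐ)/2 = 3.9166e+12 m and e = (rₐ − rₚ)/(rₐ + rₚ) = 0.771548, p = a(1 − e²) = 3.9166e+12 · (1 − (0.771548)²) ≈ 1.585e+12 m
(b) Conservation of angular momentum (rₚvₚ = rₐvₐ) gives vₚ/vₐ = rₐ/rₚ = 6.93845e+12/8.94758e+11 ≈ 7.755
(c) e = (rₐ − rₚ)/(rₐ + rₚ) = (6.93845e+12 − 8.94758e+11)/(6.93845e+12 + 8.94758e+11) ≈ 0.7715
(d) With a = (rₚ + rₐ)/2 = 3.9166e+12 m, T = 2π √(a³/GM) = 2π √((3.9166e+12)³/5.72e+19) s ≈ 6.439e+09 s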